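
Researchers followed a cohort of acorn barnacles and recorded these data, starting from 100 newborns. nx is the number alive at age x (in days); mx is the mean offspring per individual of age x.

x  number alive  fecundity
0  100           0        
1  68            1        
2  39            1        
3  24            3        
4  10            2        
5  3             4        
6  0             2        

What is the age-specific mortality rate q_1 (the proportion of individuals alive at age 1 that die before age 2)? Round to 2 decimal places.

0.43

lx = nx/n0 = nx/100: 1, 0.68, 0.39, 0.24, 0.1, 0.03, 0
q_1 = (l_1 − l_2) / l_1 = (0.68 − 0.39) / 0.68
     = 0.29 / 0.68 = 0.426471… → 0.43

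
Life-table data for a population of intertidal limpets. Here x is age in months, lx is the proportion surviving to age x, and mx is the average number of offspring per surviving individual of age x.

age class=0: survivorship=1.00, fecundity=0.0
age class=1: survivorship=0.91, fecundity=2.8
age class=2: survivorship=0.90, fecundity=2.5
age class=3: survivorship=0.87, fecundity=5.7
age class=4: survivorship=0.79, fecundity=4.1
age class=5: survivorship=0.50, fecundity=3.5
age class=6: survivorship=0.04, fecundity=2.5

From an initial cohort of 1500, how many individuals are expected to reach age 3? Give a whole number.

1305

Expected survivors = N0 · l_3 = 1500 × 0.87 = 1305 → 1305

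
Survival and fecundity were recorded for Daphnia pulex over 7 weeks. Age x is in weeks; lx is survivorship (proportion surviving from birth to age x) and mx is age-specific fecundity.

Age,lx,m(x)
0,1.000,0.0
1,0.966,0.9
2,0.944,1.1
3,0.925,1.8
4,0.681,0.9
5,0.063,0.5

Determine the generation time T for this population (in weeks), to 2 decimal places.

2.50

lx·mx: 0, 0.8694, 1.0384, 1.665, 0.6129, 0.0315 → R0 = 4.2172
x·lx·mx: 0, 0.8694, 2.0768, 4.995, 2.4516, 0.1575 → Σ = 10.5503
T = 10.5503 / 4.2172 = 2.501731… → 2.50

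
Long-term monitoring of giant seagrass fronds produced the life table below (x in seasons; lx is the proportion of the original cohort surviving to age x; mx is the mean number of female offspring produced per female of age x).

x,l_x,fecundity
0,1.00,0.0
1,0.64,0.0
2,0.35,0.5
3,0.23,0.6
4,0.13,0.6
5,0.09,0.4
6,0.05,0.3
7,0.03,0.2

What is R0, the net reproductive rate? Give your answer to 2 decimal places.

0.45

lx·mx by age: 0, 0, 0.175, 0.138, 0.078, 0.036, 0.015, 0.006
R0 = Σ lx·mx = 0.448 → 0.45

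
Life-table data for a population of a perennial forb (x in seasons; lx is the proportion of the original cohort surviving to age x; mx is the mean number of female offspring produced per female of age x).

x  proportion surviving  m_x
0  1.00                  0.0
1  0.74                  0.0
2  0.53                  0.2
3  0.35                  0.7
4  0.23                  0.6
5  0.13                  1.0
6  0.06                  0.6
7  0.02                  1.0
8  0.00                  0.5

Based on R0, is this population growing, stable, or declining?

declining

R0 = Σ lx·mx = 0 + 0 + 0.106 + 0.245 + 0.138 + 0.13 + 0.036 + 0.02 + 0 = 0.675
R0 < 1, so the population is declining.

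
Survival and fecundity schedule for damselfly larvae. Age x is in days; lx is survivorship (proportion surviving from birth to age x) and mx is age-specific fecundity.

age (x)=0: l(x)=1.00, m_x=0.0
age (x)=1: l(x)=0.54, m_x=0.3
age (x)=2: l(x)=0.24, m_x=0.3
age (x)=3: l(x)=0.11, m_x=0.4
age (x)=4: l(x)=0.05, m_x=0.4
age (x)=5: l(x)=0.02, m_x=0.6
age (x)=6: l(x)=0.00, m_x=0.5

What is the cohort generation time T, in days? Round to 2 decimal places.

1.86

lx·mx: 0, 0.162, 0.072, 0.044, 0.02, 0.012, 0 → R0 = 0.31
x·lx·mx: 0, 0.162, 0.144, 0.132, 0.08, 0.06, 0 → Σ = 0.578
T = 0.578 / 0.31 = 1.864516… → 1.86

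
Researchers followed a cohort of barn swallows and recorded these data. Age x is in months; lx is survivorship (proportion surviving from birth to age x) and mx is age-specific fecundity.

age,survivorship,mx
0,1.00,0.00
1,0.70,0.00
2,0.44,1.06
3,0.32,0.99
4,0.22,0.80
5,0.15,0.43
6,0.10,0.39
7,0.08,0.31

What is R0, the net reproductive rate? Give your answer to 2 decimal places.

lx·mx by age: 0, 0, 0.4664, 0.3168, 0.176, 0.0645, 0.039, 0.0248
R0 = Σ lx·mx = 1.0875 → 1.09

1.09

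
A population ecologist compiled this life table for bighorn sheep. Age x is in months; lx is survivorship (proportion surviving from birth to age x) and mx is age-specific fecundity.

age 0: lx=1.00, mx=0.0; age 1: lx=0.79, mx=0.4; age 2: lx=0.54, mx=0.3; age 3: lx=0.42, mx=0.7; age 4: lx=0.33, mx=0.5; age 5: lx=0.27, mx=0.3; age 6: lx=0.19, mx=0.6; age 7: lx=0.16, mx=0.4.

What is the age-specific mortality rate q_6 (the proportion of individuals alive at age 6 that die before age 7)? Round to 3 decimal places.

0.158

q_6 = (l_6 − l_7) / l_6 = (0.19 − 0.16) / 0.19
     = 0.03 / 0.19 = 0.157895… → 0.158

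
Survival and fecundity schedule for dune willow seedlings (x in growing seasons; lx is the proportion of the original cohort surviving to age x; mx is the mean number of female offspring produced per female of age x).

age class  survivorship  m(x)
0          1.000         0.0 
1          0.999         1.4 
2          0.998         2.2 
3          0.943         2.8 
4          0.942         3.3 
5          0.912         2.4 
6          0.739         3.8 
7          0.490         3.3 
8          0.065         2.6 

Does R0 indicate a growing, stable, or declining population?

R0 = Σ lx·mx = 0 + 1.3986 + 2.1956 + 2.6404 + 3.1086 + 2.1888 + 2.8082 + 1.617 + 0.169 = 16.1262
R0 > 1, so the population is growing.

growing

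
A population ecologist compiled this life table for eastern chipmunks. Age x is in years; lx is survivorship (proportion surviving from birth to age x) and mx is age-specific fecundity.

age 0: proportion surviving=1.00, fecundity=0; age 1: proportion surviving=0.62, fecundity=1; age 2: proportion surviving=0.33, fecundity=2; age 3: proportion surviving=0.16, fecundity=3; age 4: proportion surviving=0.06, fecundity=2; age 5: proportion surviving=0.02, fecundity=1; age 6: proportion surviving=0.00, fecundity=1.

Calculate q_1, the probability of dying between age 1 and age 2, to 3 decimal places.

0.468

q_1 = (l_1 − l_2) / l_1 = (0.62 − 0.33) / 0.62
     = 0.29 / 0.62 = 0.467742… → 0.468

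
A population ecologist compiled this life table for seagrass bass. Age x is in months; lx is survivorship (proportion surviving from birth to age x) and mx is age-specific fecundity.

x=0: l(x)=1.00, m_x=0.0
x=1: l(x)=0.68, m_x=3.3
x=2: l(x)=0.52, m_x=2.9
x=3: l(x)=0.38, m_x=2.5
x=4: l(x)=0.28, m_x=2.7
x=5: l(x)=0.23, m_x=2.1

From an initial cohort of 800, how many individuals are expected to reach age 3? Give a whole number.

304

Expected survivors = N0 · l_3 = 800 × 0.38 = 304 → 304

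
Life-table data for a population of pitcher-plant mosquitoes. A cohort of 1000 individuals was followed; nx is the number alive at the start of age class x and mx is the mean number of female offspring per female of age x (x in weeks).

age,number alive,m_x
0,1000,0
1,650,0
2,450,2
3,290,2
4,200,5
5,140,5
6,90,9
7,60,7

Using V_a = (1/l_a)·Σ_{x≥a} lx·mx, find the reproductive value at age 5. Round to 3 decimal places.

lx = nx/n0 = nx/1000: 1, 0.65, 0.45, 0.29, 0.2, 0.14, 0.09, 0.06
lx·mx for x ≥ 5: 0.7, 0.81, 0.42 → sum = 1.93
V_5 = 1.93 / l_5 = 1.93 / 0.14 = 13.785714… → 13.786

13.786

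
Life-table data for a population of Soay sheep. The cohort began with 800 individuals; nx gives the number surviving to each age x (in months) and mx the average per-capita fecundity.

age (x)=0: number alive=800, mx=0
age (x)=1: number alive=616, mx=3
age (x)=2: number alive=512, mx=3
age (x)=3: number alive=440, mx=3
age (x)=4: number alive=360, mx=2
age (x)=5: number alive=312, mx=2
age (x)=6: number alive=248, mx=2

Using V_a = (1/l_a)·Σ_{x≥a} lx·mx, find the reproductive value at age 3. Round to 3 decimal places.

lx = nx/n0 = nx/800: 1, 0.77, 0.64, 0.55, 0.45, 0.39, 0.31
lx·mx for x ≥ 3: 1.65, 0.9, 0.78, 0.62 → sum = 3.95
V_3 = 3.95 / l_3 = 3.95 / 0.55 = 7.181818… → 7.182

7.182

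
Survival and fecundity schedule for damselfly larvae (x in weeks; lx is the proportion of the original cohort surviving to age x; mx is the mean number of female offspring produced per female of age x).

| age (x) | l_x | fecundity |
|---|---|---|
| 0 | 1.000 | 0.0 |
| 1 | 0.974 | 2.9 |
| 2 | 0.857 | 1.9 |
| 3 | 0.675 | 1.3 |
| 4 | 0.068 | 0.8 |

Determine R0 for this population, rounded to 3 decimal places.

lx·mx by age: 0, 2.8246, 1.6283, 0.8775, 0.0544
R0 = Σ lx·mx = 5.3848 → 5.385

5.385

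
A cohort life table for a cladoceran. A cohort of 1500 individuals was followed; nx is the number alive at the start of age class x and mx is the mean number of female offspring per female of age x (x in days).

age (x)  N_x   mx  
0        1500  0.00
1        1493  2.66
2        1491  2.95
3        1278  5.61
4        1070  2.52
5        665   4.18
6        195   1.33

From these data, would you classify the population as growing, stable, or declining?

growing

lx = nx/n0 = nx/1500: 1, 0.99533…, 0.994, 0.852, 0.71333…, 0.44333…, 0.13
R0 = Σ lx·mx = 0 + 2.647587… + 2.9323 + 4.77972 + 1.7976… + 1.853133… + 0.1729 = 14.18324…
R0 > 1, so the population is growing.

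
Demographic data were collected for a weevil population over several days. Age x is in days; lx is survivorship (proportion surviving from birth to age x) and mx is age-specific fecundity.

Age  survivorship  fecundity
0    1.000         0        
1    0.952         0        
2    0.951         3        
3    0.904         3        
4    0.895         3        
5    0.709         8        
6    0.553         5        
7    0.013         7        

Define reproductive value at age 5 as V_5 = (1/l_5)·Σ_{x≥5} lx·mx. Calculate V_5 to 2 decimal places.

12.03

lx·mx for x ≥ 5: 5.672, 2.765, 0.091 → sum = 8.528
V_5 = 8.528 / l_5 = 8.528 / 0.709 = 12.028209… → 12.03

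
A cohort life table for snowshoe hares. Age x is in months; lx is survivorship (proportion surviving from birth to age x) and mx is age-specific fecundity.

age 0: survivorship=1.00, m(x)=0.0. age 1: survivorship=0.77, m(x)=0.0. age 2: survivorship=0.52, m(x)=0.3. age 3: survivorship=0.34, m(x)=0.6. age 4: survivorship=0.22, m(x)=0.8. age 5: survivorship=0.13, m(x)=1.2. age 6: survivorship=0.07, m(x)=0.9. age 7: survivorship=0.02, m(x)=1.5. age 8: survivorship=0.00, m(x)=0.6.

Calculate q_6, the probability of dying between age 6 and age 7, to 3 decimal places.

q_6 = (l_6 − l_7) / l_6 = (0.07 − 0.02) / 0.07
     = 0.05 / 0.07 = 0.714286… → 0.714

0.714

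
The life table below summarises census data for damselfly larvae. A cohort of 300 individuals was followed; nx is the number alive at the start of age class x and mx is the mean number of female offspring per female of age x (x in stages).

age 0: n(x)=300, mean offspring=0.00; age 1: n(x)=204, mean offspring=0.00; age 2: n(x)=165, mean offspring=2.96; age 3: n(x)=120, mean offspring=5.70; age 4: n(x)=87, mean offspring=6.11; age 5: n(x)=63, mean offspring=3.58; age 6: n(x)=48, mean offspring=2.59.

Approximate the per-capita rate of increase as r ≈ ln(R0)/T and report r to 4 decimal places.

lx = nx/n0 = nx/300: 1, 0.68, 0.55, 0.4, 0.29, 0.21, 0.16
R0 = Σ lx·mx = 0 + 0 + 1.628 + 2.28 + 1.7719 + 0.7518 + 0.4144 = 6.8461
Σ x·lx·mx = 23.429; T = 23.429/6.8461 = 3.42224…
r ≈ ln(R0)/T = ln(6.8461)/3.42224… = 0.562111… → 0.5621

0.5621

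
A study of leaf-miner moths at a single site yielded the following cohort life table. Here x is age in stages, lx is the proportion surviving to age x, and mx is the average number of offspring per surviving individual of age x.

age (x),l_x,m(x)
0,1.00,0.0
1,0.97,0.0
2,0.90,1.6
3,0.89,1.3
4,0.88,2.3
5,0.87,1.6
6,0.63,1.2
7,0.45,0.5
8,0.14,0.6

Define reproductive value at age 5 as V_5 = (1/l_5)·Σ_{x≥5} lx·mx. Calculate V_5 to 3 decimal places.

2.824

lx·mx for x ≥ 5: 1.392, 0.756, 0.225, 0.084 → sum = 2.457
V_5 = 2.457 / l_5 = 2.457 / 0.87 = 2.824138… → 2.824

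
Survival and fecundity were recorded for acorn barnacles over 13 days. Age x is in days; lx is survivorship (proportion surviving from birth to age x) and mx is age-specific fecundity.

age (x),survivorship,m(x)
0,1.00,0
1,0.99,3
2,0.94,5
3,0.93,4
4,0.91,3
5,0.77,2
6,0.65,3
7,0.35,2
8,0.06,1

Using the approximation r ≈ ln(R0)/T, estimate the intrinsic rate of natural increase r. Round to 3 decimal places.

0.903

R0 = Σ lx·mx = 0 + 2.97 + 4.7 + 3.72 + 2.73 + 1.54 + 1.95 + 0.7 + 0.06 = 18.37
Σ x·lx·mx = 59.23; T = 59.23/18.37 = 3.22428…
r ≈ ln(R0)/T = ln(18.37)/3.22428… = 0.90275… → 0.903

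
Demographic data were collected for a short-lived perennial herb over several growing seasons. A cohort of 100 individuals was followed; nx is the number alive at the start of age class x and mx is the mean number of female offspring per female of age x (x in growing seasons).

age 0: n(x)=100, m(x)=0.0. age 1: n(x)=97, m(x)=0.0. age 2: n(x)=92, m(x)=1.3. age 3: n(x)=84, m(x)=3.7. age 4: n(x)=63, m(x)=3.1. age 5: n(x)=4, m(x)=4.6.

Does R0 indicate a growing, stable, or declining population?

growing

lx = nx/n0 = nx/100: 1, 0.97, 0.92, 0.84, 0.63, 0.04
R0 = Σ lx·mx = 0 + 0 + 1.196 + 3.108 + 1.953 + 0.184 = 6.441
R0 > 1, so the population is growing.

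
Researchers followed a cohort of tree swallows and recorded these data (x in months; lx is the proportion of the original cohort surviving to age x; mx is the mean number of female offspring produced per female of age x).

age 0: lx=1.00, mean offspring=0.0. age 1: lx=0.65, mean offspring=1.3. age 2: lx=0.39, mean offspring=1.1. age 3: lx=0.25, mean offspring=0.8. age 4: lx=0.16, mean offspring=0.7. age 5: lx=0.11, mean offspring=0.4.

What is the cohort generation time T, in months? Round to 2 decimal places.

lx·mx: 0, 0.845, 0.429, 0.2, 0.112, 0.044 → R0 = 1.63
x·lx·mx: 0, 0.845, 0.858, 0.6, 0.448, 0.22 → Σ = 2.971
T = 2.971 / 1.63 = 1.822699… → 1.82

1.82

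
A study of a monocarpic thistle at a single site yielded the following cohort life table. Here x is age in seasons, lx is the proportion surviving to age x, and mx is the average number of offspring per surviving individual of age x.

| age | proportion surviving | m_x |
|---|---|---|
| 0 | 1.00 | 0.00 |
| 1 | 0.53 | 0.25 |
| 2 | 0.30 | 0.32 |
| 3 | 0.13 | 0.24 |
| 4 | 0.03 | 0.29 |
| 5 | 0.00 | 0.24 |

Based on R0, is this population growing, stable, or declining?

R0 = Σ lx·mx = 0 + 0.1325 + 0.096 + 0.0312 + 0.0087 + 0 = 0.2684
R0 < 1, so the population is declining.

declining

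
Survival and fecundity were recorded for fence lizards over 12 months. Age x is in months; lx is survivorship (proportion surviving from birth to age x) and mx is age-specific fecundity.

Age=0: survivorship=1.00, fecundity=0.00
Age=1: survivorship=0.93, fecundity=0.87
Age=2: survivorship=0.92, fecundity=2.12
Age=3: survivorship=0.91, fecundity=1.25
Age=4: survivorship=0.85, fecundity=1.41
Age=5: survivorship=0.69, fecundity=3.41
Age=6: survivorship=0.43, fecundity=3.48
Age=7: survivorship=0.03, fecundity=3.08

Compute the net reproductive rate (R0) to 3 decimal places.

lx·mx by age: 0, 0.8091, 1.9504, 1.1375, 1.1985, 2.3529, 1.4964, 0.0924
R0 = Σ lx·mx = 9.0372 → 9.037

9.037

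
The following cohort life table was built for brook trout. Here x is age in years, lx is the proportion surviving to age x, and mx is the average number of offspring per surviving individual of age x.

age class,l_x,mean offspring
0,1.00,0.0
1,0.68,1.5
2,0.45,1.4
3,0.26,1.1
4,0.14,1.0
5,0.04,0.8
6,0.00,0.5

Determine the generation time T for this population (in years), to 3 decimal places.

lx·mx: 0, 1.02, 0.63, 0.286, 0.14, 0.032, 0 → R0 = 2.108
x·lx·mx: 0, 1.02, 1.26, 0.858, 0.56, 0.16, 0 → Σ = 3.858
T = 3.858 / 2.108 = 1.830171… → 1.830

1.830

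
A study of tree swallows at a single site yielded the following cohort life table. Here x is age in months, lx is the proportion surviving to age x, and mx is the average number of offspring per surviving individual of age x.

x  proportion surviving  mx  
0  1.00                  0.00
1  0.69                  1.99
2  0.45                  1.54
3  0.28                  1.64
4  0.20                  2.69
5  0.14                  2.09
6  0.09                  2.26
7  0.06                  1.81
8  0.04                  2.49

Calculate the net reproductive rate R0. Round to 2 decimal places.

lx·mx by age: 0, 1.3731, 0.693, 0.4592, 0.538, 0.2926, 0.2034, 0.1086, 0.0996
R0 = Σ lx·mx = 3.7675 → 3.77

3.77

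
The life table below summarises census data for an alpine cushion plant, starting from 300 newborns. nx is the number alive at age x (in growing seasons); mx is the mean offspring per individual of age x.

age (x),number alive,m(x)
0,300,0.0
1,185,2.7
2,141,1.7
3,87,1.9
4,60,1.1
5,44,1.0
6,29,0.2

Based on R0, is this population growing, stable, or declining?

growing

lx = nx/n0 = nx/300: 1, 0.61667…, 0.47, 0.29, 0.2, 0.14667…, 0.09667…
R0 = Σ lx·mx = 0 + 1.665… + 0.799 + 0.551 + 0.22 + 0.146667… + 0.019333… = 3.401…
R0 > 1, so the population is growing.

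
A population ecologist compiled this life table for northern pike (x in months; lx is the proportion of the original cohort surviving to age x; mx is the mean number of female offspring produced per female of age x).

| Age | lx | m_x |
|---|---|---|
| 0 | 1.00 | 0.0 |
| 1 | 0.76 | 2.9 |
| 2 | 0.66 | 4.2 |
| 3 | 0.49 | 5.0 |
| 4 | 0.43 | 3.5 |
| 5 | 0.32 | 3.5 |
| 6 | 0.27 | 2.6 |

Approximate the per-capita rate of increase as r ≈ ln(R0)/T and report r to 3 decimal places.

R0 = Σ lx·mx = 0 + 2.204 + 2.772 + 2.45 + 1.505 + 1.12 + 0.702 = 10.753
Σ x·lx·mx = 30.93; T = 30.93/10.753 = 2.87641…
r ≈ ln(R0)/T = ln(10.753)/2.87641… = 0.82575… → 0.826

0.826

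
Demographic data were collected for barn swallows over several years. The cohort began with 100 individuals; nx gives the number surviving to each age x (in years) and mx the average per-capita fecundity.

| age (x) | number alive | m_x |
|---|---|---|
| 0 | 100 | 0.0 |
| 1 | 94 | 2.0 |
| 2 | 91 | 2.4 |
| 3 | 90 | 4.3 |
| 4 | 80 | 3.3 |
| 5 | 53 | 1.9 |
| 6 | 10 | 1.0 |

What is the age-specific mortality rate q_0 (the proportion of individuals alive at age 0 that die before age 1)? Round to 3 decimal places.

lx = nx/n0 = nx/100: 1, 0.94, 0.91, 0.9, 0.8, 0.53, 0.1
q_0 = (l_0 − l_1) / l_0 = (1 − 0.94) / 1
     = 0.06 / 1 = 0.06 → 0.060

0.060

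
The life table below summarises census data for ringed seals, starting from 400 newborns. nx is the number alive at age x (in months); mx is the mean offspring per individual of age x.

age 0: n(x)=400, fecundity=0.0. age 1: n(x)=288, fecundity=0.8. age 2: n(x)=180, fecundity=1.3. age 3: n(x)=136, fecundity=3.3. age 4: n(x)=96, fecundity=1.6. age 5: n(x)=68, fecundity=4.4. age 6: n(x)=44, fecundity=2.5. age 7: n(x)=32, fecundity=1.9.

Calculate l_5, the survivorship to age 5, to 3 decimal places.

0.170

l_5 = n_5/n_0 = 68/400 = 0.17 → 0.170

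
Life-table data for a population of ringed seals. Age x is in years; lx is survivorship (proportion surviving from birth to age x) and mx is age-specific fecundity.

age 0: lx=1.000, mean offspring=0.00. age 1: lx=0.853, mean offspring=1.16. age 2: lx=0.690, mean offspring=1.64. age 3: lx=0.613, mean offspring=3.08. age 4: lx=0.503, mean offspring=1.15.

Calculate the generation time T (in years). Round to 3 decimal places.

lx·mx: 0, 0.98948, 1.1316, 1.88804, 0.57845 → R0 = 4.58757
x·lx·mx: 0, 0.98948, 2.2632, 5.66412, 2.3138 → Σ = 11.2306
T = 11.2306 / 4.58757 = 2.44805… → 2.448

2.448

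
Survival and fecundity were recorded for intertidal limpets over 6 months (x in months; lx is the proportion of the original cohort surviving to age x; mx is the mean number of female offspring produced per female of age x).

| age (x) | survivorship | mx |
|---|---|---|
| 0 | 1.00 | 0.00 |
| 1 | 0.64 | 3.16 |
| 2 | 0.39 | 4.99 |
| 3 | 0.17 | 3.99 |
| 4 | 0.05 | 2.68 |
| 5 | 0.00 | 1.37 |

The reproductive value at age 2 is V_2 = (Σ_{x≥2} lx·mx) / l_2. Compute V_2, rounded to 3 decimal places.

7.073

lx·mx for x ≥ 2: 1.9461, 0.6783, 0.134, 0 → sum = 2.7584
V_2 = 2.7584 / l_2 = 2.7584 / 0.39 = 7.072821… → 7.073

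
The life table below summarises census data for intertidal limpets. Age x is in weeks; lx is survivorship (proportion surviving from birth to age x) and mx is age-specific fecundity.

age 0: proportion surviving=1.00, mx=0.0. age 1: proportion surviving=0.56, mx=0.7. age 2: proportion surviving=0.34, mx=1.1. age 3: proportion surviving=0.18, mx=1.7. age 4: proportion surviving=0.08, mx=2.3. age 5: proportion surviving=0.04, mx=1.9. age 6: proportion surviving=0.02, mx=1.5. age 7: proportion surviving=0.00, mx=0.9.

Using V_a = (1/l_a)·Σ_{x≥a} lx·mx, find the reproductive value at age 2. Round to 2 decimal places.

lx·mx for x ≥ 2: 0.374, 0.306, 0.184, 0.076, 0.03, 0 → sum = 0.97
V_2 = 0.97 / l_2 = 0.97 / 0.34 = 2.852941… → 2.85

2.85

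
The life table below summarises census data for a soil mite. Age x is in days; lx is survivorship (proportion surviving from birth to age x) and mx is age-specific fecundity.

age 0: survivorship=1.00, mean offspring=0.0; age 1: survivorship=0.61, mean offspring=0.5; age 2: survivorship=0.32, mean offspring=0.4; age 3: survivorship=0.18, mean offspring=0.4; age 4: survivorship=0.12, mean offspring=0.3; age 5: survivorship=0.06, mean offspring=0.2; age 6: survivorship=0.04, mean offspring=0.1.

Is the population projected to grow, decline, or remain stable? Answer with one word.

R0 = Σ lx·mx = 0 + 0.305 + 0.128 + 0.072 + 0.036 + 0.012 + 0.004 = 0.557
R0 < 1, so the population is declining.

declining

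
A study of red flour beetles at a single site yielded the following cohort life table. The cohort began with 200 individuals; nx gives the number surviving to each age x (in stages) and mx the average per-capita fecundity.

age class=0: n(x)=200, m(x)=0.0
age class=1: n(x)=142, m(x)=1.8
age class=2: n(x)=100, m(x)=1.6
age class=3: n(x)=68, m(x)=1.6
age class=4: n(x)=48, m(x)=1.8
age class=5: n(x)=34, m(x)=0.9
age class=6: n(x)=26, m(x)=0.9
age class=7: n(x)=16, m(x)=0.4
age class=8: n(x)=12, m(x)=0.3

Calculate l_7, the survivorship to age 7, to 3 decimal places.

l_7 = n_7/n_0 = 16/200 = 0.08 → 0.080

0.080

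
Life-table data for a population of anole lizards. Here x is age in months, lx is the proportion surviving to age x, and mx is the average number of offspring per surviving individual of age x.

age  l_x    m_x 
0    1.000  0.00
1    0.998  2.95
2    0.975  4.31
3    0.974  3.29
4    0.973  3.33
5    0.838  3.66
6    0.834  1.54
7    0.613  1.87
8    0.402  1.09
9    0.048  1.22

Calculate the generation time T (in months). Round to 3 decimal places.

lx·mx: 0, 2.9441, 4.20225, 3.20446, 3.24009, 3.06708, 1.28436, 1.14631, 0.43818, 0.05856 → R0 = 19.58539
x·lx·mx: 0, 2.9441, 8.4045, 9.61338, 12.96036, 15.3354, 7.70616, 8.02417, 3.50544, 0.52704 → Σ = 69.02055
T = 69.02055 / 19.58539 = 3.524084… → 3.524

3.524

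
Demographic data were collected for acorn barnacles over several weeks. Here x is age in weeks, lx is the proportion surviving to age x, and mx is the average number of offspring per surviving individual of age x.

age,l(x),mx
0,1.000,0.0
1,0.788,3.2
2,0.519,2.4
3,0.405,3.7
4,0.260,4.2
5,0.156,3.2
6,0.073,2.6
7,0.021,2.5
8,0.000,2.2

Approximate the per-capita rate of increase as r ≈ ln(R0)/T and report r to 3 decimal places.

R0 = Σ lx·mx = 0 + 2.5216 + 1.2456 + 1.4985 + 1.092 + 0.4992 + 0.1898 + 0.0525 + 0 = 7.0992
Σ x·lx·mx = 17.8786; T = 17.8786/7.0992 = 2.5184…
r ≈ ln(R0)/T = ln(7.0992)/2.5184… = 0.77827… → 0.778

0.778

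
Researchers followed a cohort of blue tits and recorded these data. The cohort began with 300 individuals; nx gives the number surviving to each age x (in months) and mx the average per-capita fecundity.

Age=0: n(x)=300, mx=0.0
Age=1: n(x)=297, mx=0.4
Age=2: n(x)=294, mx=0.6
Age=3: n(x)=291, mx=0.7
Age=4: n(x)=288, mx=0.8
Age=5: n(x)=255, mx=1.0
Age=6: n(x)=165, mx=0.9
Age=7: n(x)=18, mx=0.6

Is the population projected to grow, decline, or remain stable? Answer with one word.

lx = nx/n0 = nx/300: 1, 0.99, 0.98, 0.97, 0.96, 0.85, 0.55, 0.06
R0 = Σ lx·mx = 0 + 0.396 + 0.588 + 0.679 + 0.768 + 0.85 + 0.495 + 0.036 = 3.812
R0 > 1, so the population is growing.

growing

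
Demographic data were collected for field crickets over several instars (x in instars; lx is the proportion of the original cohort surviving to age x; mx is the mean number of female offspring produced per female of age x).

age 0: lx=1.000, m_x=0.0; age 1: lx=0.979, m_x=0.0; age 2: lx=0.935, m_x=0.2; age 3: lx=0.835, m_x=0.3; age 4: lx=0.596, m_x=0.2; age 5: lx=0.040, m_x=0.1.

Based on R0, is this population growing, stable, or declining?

declining

R0 = Σ lx·mx = 0 + 0 + 0.187 + 0.2505 + 0.1192 + 0.004 = 0.5607
R0 < 1, so the population is declining.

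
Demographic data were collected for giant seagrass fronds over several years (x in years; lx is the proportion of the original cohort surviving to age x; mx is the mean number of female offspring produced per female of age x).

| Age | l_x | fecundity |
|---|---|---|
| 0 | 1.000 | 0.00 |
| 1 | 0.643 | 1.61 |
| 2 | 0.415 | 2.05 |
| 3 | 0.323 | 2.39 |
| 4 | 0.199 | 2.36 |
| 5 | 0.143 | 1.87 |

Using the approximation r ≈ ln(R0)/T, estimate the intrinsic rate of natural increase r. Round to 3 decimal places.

R0 = Σ lx·mx = 0 + 1.03523 + 0.85075 + 0.77197 + 0.46964 + 0.26741 = 3.395
Σ x·lx·mx = 8.26825; T = 8.26825/3.395 = 2.43542…
r ≈ ln(R0)/T = ln(3.395)/2.43542… = 0.50189… → 0.502

0.502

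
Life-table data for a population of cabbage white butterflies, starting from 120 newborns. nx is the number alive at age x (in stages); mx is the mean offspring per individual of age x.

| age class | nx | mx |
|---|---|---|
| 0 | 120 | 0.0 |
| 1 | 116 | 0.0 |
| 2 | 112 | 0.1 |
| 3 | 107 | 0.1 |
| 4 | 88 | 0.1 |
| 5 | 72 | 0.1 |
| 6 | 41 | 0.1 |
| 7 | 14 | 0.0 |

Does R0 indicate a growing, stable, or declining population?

lx = nx/n0 = nx/120: 1, 0.96667…, 0.93333…, 0.89167…, 0.73333…, 0.6, 0.34167…, 0.11667…
R0 = Σ lx·mx = 0 + 0 + 0.093333… + 0.089167… + 0.073333… + 0.06 + 0.034167… + 0 = 0.35…
R0 < 1, so the population is declining.

declining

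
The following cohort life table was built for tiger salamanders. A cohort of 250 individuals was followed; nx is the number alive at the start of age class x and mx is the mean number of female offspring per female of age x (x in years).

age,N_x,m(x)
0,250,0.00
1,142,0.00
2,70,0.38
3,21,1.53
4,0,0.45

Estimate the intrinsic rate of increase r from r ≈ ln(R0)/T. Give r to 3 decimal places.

lx = nx/n0 = nx/250: 1, 0.568, 0.28, 0.084, 0
R0 = Σ lx·mx = 0 + 0 + 0.1064 + 0.12852 + 0 = 0.23492
Σ x·lx·mx = 0.59836; T = 0.59836/0.23492 = 2.54708…
r ≈ ln(R0)/T = ln(0.23492)/2.54708… = -0.56869… → -0.569

-0.569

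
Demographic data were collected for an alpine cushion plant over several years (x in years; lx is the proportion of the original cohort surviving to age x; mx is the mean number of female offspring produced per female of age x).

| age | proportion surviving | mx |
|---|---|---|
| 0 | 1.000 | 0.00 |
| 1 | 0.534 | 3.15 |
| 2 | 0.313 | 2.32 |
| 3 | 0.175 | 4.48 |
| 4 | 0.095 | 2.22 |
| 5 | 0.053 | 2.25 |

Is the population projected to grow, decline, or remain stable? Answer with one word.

growing

R0 = Σ lx·mx = 0 + 1.6821 + 0.72616 + 0.784 + 0.2109 + 0.11925 = 3.52241
R0 > 1, so the population is growing.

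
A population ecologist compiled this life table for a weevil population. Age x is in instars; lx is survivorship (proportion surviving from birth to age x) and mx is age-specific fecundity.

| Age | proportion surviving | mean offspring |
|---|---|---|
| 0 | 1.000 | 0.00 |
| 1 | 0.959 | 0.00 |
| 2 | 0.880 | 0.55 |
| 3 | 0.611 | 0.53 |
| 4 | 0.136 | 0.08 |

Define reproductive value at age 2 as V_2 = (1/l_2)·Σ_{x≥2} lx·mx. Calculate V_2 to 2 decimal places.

lx·mx for x ≥ 2: 0.484, 0.32383, 0.01088 → sum = 0.81871
V_2 = 0.81871 / l_2 = 0.81871 / 0.88 = 0.930352… → 0.93

0.93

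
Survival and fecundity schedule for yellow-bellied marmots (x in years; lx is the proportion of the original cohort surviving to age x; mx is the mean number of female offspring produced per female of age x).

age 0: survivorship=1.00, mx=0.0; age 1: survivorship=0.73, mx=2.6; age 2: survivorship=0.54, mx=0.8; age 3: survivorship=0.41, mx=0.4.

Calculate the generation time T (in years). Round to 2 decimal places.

lx·mx: 0, 1.898, 0.432, 0.164 → R0 = 2.494
x·lx·mx: 0, 1.898, 0.864, 0.492 → Σ = 3.254
T = 3.254 / 2.494 = 1.304731… → 1.30

1.30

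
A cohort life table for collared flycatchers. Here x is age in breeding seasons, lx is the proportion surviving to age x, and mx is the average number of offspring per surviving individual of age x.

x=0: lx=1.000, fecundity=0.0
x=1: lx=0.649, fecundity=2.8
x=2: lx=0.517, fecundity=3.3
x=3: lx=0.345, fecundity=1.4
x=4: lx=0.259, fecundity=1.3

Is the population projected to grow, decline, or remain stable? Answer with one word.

growing

R0 = Σ lx·mx = 0 + 1.8172 + 1.7061 + 0.483 + 0.3367 = 4.343
R0 > 1, so the population is growing.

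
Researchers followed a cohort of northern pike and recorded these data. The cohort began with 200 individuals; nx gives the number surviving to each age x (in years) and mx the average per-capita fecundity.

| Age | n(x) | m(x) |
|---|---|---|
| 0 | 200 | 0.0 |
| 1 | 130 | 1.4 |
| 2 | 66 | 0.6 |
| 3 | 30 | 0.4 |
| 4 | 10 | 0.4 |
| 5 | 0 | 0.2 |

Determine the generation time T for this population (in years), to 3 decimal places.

lx = nx/n0 = nx/200: 1, 0.65, 0.33, 0.15, 0.05, 0
lx·mx: 0, 0.91, 0.198, 0.06, 0.02, 0 → R0 = 1.188
x·lx·mx: 0, 0.91, 0.396, 0.18, 0.08, 0 → Σ = 1.566
T = 1.566 / 1.188 = 1.318182… → 1.318

1.318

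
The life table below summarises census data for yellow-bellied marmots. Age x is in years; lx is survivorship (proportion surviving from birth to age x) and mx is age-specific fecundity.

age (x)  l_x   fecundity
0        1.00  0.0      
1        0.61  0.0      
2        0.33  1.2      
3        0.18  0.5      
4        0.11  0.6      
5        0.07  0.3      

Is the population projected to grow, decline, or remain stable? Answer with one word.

declining

R0 = Σ lx·mx = 0 + 0 + 0.396 + 0.09 + 0.066 + 0.021 = 0.573
R0 < 1, so the population is declining.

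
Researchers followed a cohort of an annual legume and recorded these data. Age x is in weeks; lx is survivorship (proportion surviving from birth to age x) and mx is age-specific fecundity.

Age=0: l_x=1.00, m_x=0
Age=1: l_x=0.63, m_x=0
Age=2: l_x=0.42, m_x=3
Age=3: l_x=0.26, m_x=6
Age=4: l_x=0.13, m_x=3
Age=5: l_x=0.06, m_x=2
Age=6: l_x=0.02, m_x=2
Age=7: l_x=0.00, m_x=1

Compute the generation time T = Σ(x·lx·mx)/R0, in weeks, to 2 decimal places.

lx·mx: 0, 0, 1.26, 1.56, 0.39, 0.12, 0.04, 0 → R0 = 3.37
x·lx·mx: 0, 0, 2.52, 4.68, 1.56, 0.6, 0.24, 0 → Σ = 9.6
T = 9.6 / 3.37 = 2.848665… → 2.85

2.85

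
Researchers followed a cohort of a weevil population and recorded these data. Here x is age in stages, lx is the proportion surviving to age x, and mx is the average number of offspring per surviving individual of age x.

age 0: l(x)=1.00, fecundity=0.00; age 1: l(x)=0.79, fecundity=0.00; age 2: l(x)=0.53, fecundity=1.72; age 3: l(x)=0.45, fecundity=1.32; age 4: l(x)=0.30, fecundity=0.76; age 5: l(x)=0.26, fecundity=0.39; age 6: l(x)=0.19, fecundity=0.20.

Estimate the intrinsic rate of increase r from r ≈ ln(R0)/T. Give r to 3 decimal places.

R0 = Σ lx·mx = 0 + 0 + 0.9116 + 0.594 + 0.228 + 0.1014 + 0.038 = 1.873
Σ x·lx·mx = 5.2522; T = 5.2522/1.873 = 2.80416…
r ≈ ln(R0)/T = ln(1.873)/2.80416… = 0.22379… → 0.224

0.224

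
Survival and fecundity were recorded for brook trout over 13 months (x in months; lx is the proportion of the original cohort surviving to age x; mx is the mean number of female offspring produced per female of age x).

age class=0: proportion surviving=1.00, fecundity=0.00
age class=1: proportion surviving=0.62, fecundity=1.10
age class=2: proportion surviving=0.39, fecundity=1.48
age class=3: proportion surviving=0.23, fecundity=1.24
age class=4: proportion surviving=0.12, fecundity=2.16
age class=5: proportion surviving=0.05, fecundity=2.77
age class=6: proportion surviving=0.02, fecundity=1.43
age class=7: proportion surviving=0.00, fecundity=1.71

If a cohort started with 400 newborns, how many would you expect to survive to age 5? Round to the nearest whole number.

Expected survivors = N0 · l_5 = 400 × 0.05 = 20 → 20

20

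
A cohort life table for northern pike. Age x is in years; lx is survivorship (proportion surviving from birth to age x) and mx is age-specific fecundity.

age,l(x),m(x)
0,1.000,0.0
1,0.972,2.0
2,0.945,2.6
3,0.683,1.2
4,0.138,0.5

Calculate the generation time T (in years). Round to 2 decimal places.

lx·mx: 0, 1.944, 2.457, 0.8196, 0.069 → R0 = 5.2896
x·lx·mx: 0, 1.944, 4.914, 2.4588, 0.276 → Σ = 9.5928
T = 9.5928 / 5.2896 = 1.813521… → 1.81

1.81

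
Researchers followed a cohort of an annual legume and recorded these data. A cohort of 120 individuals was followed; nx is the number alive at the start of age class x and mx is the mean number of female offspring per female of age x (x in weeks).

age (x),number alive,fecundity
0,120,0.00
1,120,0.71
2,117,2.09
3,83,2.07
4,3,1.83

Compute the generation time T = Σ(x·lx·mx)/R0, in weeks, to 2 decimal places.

lx = nx/n0 = nx/120: 1, 1, 0.975, 0.69167…, 0.025
lx·mx: 0, 0.71, 2.03775, 1.43175…, 0.04575 → R0 = 4.22525…
x·lx·mx: 0, 0.71, 4.0755, 4.29525…, 0.183 → Σ = 9.26375…
T = 9.26375… / 4.22525… = 2.192474… → 2.19

2.19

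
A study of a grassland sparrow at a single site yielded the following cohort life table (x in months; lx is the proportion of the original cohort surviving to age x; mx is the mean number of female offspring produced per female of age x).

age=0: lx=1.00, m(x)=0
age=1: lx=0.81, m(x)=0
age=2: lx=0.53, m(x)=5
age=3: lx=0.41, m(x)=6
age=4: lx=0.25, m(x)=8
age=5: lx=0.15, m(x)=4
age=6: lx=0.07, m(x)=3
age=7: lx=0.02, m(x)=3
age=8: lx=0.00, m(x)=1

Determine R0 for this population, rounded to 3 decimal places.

lx·mx by age: 0, 0, 2.65, 2.46, 2, 0.6, 0.21, 0.06, 0
R0 = Σ lx·mx = 7.98 → 7.980

7.980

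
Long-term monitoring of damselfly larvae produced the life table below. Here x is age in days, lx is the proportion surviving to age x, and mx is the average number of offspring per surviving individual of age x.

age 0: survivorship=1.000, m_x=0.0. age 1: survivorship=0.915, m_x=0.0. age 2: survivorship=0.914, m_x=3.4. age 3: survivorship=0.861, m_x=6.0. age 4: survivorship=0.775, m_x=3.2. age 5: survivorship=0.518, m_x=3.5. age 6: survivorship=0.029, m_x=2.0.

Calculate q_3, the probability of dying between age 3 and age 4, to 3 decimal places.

q_3 = (l_3 − l_4) / l_3 = (0.861 − 0.775) / 0.861
     = 0.086 / 0.861 = 0.099884… → 0.100

0.100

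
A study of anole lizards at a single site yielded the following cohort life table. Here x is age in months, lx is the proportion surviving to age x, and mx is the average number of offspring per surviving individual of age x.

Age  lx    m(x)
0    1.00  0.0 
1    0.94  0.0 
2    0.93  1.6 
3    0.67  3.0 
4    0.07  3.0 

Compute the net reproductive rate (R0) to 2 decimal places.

lx·mx by age: 0, 0, 1.488, 2.01, 0.21
R0 = Σ lx·mx = 3.708 → 3.71

3.71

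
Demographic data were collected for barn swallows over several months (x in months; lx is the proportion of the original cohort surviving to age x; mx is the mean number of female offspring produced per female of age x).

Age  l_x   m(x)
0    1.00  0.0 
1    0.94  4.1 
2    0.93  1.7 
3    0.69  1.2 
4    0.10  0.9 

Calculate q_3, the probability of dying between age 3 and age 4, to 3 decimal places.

q_3 = (l_3 − l_4) / l_3 = (0.69 − 0.1) / 0.69
     = 0.59 / 0.69 = 0.855072… → 0.855

0.855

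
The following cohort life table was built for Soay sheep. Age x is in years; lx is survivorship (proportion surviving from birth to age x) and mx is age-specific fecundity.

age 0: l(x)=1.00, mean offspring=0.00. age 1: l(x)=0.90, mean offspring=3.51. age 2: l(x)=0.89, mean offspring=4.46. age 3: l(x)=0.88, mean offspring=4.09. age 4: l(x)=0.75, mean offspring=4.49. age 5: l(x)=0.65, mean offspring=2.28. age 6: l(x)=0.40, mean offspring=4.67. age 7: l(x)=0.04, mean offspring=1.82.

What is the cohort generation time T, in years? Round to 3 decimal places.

3.111

lx·mx: 0, 3.159, 3.9694, 3.5992, 3.3675, 1.482, 1.868, 0.0728 → R0 = 17.5179
x·lx·mx: 0, 3.159, 7.9388, 10.7976, 13.47, 7.41, 11.208, 0.5096 → Σ = 54.493
T = 54.493 / 17.5179 = 3.110704… → 3.111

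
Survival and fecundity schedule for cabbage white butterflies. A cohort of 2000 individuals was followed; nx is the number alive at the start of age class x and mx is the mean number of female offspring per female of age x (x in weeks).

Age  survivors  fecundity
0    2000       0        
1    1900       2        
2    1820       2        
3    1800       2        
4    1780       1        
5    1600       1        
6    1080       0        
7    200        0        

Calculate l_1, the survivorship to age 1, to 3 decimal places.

0.950

l_1 = n_1/n_0 = 1900/2000 = 0.95 → 0.950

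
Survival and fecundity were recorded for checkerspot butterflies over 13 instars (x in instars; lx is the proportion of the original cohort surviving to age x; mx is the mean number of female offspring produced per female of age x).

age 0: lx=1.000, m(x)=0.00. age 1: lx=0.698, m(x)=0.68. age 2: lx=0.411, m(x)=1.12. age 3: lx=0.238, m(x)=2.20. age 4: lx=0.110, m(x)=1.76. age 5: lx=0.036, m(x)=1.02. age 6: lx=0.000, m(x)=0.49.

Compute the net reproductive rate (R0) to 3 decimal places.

lx·mx by age: 0, 0.47464, 0.46032, 0.5236, 0.1936, 0.03672, 0
R0 = Σ lx·mx = 1.68888 → 1.689

1.689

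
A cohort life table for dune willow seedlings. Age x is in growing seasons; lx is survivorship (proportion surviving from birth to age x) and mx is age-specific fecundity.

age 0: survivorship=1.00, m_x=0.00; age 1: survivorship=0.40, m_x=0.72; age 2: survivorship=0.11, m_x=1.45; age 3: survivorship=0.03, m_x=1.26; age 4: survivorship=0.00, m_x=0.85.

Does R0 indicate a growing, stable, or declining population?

declining

R0 = Σ lx·mx = 0 + 0.288 + 0.1595 + 0.0378 + 0 = 0.4853
R0 < 1, so the population is declining.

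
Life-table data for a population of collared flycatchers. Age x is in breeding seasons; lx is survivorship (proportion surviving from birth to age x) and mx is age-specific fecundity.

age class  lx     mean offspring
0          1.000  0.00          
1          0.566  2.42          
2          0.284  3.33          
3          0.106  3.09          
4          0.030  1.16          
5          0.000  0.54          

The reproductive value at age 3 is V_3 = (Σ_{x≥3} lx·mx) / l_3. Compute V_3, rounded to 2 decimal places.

lx·mx for x ≥ 3: 0.32754, 0.0348, 0 → sum = 0.36234
V_3 = 0.36234 / l_3 = 0.36234 / 0.106 = 3.418302… → 3.42

3.42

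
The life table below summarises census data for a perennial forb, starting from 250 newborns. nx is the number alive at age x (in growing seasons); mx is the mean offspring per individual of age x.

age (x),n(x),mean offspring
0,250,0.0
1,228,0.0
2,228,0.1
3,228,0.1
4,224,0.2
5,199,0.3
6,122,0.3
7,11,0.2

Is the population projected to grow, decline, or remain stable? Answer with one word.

declining

lx = nx/n0 = nx/250: 1, 0.912, 0.912, 0.912, 0.896, 0.796, 0.488, 0.044
R0 = Σ lx·mx = 0 + 0 + 0.0912 + 0.0912 + 0.1792 + 0.2388 + 0.1464 + 0.0088 = 0.7556
R0 < 1, so the population is declining.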